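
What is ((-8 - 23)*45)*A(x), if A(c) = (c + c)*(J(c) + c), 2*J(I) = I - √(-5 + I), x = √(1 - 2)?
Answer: 4185 + 1395*I*√(-5 + I) ≈ 1050.3 + 310.4*I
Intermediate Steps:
x = I (x = √(-1) = I ≈ 1.0*I)
J(I) = I/2 - √(-5 + I)/2 (J(I) = (I - √(-5 + I))/2 = I/2 - √(-5 + I)/2)
A(c) = 2*c*(-√(-5 + c)/2 + 3*c/2) (A(c) = (c + c)*((c/2 - √(-5 + c)/2) + c) = (2*c)*(-√(-5 + c)/2 + 3*c/2) = 2*c*(-√(-5 + c)/2 + 3*c/2))
((-8 - 23)*45)*A(x) = ((-8 - 23)*45)*(I*(-√(-5 + I) + 3*I)) = (-31*45)*(I*(-√(-5 + I) + 3*I)) = -1395*I*(-√(-5 + I) + 3*I)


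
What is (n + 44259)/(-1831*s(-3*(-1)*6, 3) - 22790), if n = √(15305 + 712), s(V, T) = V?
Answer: -44259/55748 - √16017/55748 ≈ -0.79618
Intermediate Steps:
n = √16017 ≈ 126.56
(n + 44259)/(-1831*s(-3*(-1)*6, 3) - 22790) = (√16017 + 44259)/(-1831*(-3*(-1))*6 - 22790) = (44259 + √16017)/(-5493*6 - 22790) = (44259 + √16017)/(-1831*18 - 22790) = (44259 + √16017)/(-32958 - 22790) = (44259 + √16017)/(-55748) = (44259 + √16017)*(-1/55748) = -44259/55748 - √16017/55748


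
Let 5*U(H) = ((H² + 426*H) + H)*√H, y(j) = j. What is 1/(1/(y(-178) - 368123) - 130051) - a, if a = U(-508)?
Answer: -368301/47897913352 - 82296*I*√127/5 ≈ -7.6893e-6 - 1.8549e+5*I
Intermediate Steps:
U(H) = √H*(H² + 427*H)/5 (U(H) = (((H² + 426*H) + H)*√H)/5 = ((H² + 427*H)*√H)/5 = (√H*(H² + 427*H))/5 = √H*(H² + 427*H)/5)
a = 82296*I*√127/5 (a = (-508)^(3/2)*(427 - 508)/5 = (⅕)*(-1016*I*√127)*(-81) = 82296*I*√127/5 ≈ 1.8549e+5*I)
1/(1/(y(-178) - 368123) - 130051) - a = 1/(1/(-178 - 368123) - 130051) - 82296*I*√127/5 = 1/(1/(-368301) - 130051) - 82296*I*√127/5 = 1/(-1/368301 - 130051) - 82296*I*√127/5 = 1/(-47897913352/368301) - 82296*I*√127/5 = -368301/47897913352 - 82296*I*√127/5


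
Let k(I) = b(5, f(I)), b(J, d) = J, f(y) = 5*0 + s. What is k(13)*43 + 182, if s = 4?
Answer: 397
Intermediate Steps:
f(y) = 4 (f(y) = 5*0 + 4 = 0 + 4 = 4)
k(I) = 5
k(13)*43 + 182 = 5*43 + 182 = 215 + 182 = 397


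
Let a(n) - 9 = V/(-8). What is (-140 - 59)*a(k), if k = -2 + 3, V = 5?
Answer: -13333/8 ≈ -1666.6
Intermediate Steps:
k = 1
a(n) = 67/8 (a(n) = 9 + 5/(-8) = 9 + 5*(-⅛) = 9 - 5/8 = 67/8)
(-140 - 59)*a(k) = (-140 - 59)*(67/8) = -199*67/8 = -13333/8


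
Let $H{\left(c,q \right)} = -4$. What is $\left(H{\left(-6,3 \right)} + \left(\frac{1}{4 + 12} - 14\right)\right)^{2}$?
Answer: $\frac{82369}{256} \approx 321.75$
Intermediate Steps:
$\left(H{\left(-6,3 \right)} + \left(\frac{1}{4 + 12} - 14\right)\right)^{2} = \left(-4 + \left(\frac{1}{4 + 12} - 14\right)\right)^{2} = \left(-4 - \left(14 - \frac{1}{16}\right)\right)^{2} = \left(-4 + \left(\frac{1}{16} - 14\right)\right)^{2} = \left(-4 - \frac{223}{16}\right)^{2} = \left(- \frac{287}{16}\right)^{2} = \frac{82369}{256}$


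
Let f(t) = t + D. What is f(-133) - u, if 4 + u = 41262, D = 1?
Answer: -41390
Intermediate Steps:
u = 41258 (u = -4 + 41262 = 41258)
f(t) = 1 + t (f(t) = t + 1 = 1 + t)
f(-133) - u = (1 - 133) - 1*41258 = -132 - 41258 = -41390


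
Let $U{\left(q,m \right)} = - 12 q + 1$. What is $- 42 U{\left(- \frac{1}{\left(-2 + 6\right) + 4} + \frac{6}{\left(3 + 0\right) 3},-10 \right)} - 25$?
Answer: $206$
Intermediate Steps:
$U{\left(q,m \right)} = 1 - 12 q$
$- 42 U{\left(- \frac{1}{\left(-2 + 6\right) + 4} + \frac{6}{\left(3 + 0\right) 3},-10 \right)} - 25 = - 42 \left(1 - 12 \left(- \frac{1}{\left(-2 + 6\right) + 4} + \frac{6}{\left(3 + 0\right) 3}\right)\right) - 25 = - 42 \left(1 - 12 \left(- \frac{1}{4 + 4} + \frac{6}{3 \cdot 3}\right)\right) - 25 = - 42 \left(1 - 12 \left(- \frac{1}{8} + \frac{6}{9}\right)\right) - 25 = - 42 \left(1 - 12 \left(\left(-1\right) \frac{1}{8} + 6 \cdot \frac{1}{9}\right)\right) - 25 = - 42 \left(1 - 12 \left(- \frac{1}{8} + \frac{2}{3}\right)\right) - 25 = - 42 \left(1 - \frac{13}{2}\right) - 25 = \left(-42\right) \left(- \frac{11}{2}\right) - 25 = 231 - 25 = 206$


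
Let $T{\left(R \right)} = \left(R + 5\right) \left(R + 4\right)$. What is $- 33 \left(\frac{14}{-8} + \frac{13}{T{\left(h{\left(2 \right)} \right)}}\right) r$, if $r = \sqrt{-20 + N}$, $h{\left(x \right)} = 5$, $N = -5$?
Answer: $\frac{3179 i}{12} \approx 264.92 i$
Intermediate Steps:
$T{\left(R \right)} = \left(4 + R\right) \left(5 + R\right)$ ($T{\left(R \right)} = \left(5 + R\right) \left(4 + R\right) = \left(4 + R\right) \left(5 + R\right)$)
$r = 5 i$ ($r = \sqrt{-20 - 5} = \sqrt{-25} = 5 i \approx 5.0 i$)
$- 33 \left(\frac{14}{-8} + \frac{13}{T{\left(h{\left(2 \right)} \right)}}\right) r = - 33 \left(\frac{14}{-8} + \frac{13}{20 + 5^{2} + 9 \cdot 5}\right) 5 i = - 33 \left(14 \left(- \frac{1}{8}\right) + \frac{13}{20 + 25 + 45}\right) 5 i = - 33 \left(- \frac{7}{4} + \frac{13}{90}\right) 5 i = \left(-33\right) \left(- \frac{289}{180}\right) 5 i = \frac{3179 \cdot 5 i}{60} = \frac{3179 i}{12}$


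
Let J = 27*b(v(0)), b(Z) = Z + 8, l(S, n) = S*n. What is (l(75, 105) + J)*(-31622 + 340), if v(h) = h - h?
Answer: -253102662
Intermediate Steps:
v(h) = 0
b(Z) = 8 + Z
J = 216 (J = 27*(8 + 0) = 27*8 = 216)
(l(75, 105) + J)*(-31622 + 340) = (75*105 + 216)*(-31622 + 340) = (7875 + 216)*(-31282) = 8091*(-31282) = -253102662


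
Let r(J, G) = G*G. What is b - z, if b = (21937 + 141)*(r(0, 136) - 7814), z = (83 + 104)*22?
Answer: 235833082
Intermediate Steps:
z = 4114 (z = 187*22 = 4114)
r(J, G) = G**2
b = 235837196 (b = (21937 + 141)*(136**2 - 7814) = 22078*(18496 - 7814) = 22078*10682 = 235837196)
b - z = 235837196 - 1*4114 = 235837196 - 4114 = 235833082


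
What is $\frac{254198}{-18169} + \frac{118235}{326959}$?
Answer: $- \frac{80964112167}{5940518071} \approx -13.629$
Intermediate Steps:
$\frac{254198}{-18169} + \frac{118235}{326959} = 254198 \left(- \frac{1}{18169}\right) + 118235 \cdot \frac{1}{326959} = - \frac{254198}{18169} + \frac{118235}{326959} = - \frac{80964112167}{5940518071}$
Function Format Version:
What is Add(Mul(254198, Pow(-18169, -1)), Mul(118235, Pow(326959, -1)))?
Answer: Rational(-80964112167, 5940518071) ≈ -13.629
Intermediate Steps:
Add(Mul(254198, Pow(-18169, -1)), Mul(118235, Pow(326959, -1))) = Add(Mul(254198, Rational(-1, 18169)), Mul(118235, Rational(1, 326959))) = Add(Rational(-254198, 18169), Rational(118235, 326959)) = Rational(-80964112167, 5940518071)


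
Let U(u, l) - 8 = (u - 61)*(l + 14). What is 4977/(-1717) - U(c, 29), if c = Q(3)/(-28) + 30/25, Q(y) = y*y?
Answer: 618815707/240380 ≈ 2574.3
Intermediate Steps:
Q(y) = y²
c = 123/140 (c = 3²/(-28) + 30/25 = 9*(-1/28) + 30*(1/25) = -9/28 + 6/5 = 123/140 ≈ 0.87857)
U(u, l) = 8 + (-61 + u)*(14 + l) (U(u, l) = 8 + (u - 61)*(l + 14) = 8 + (-61 + u)*(14 + l))
4977/(-1717) - U(c, 29) = 4977/(-1717) - (-846 - 61*29 + 14*(123/140) + 29*(123/140)) = 4977*(-1/1717) - (-846 - 1769 + 123/10 + 3567/140) = -4977/1717 - 1*(-360811/140) = -4977/1717 + 360811/140 = 618815707/240380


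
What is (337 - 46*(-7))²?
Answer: 434281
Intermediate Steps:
(337 - 46*(-7))² = (337 + 322)² = 659² = 434281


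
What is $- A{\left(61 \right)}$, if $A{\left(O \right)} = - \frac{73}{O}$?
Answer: $\frac{73}{61} \approx 1.1967$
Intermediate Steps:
$- A{\left(61 \right)} = - \frac{-73}{61} = \left(-1\right) \left(- \frac{73}{61}\right) = \frac{73}{61}$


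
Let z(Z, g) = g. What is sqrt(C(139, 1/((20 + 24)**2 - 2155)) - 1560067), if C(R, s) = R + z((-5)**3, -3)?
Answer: I*sqrt(1559931) ≈ 1249.0*I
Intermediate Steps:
C(R, s) = -3 + R (C(R, s) = R - 3 = -3 + R)
sqrt(C(139, 1/((20 + 24)**2 - 2155)) - 1560067) = sqrt((-3 + 139) - 1560067) = sqrt(136 - 1560067) = sqrt(-1559931) = I*sqrt(1559931)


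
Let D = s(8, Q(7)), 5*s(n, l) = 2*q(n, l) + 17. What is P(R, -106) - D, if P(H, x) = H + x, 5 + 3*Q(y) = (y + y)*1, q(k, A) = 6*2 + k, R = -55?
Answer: -862/5 ≈ -172.40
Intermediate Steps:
q(k, A) = 12 + k
Q(y) = -5/3 + 2*y/3 (Q(y) = -5/3 + ((y + y)*1)/3 = -5/3 + ((2*y)*1)/3 = -5/3 + (2*y)/3 = -5/3 + 2*y/3)
s(n, l) = 41/5 + 2*n/5 (s(n, l) = (2*(12 + n) + 17)/5 = ((24 + 2*n) + 17)/5 = (41 + 2*n)/5 = 41/5 + 2*n/5)
D = 57/5 (D = 41/5 + (2/5)*8 = 41/5 + 16/5 = 57/5 ≈ 11.400)
P(R, -106) - D = (-55 - 106) - 1*57/5 = -161 - 57/5 = -862/5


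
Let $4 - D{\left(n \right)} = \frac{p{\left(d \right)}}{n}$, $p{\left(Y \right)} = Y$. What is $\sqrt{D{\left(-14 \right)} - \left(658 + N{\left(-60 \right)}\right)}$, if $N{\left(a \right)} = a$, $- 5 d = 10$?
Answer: $\frac{i \sqrt{29113}}{7} \approx 24.375 i$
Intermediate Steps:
$d = -2$ ($d = \left(- \frac{1}{5}\right) 10 = -2$)
$D{\left(n \right)} = 4 + \frac{2}{n}$ ($D{\left(n \right)} = 4 - - \frac{2}{n} = 4 + \frac{2}{n}$)
$\sqrt{D{\left(-14 \right)} - \left(658 + N{\left(-60 \right)}\right)} = \sqrt{\left(4 + \frac{2}{-14}\right) - 598} = \sqrt{\left(4 + 2 \left(- \frac{1}{14}\right)\right) + \left(-658 + 60\right)} = \sqrt{\left(4 - \frac{1}{7}\right) - 598} = \sqrt{\frac{27}{7} - 598} = \sqrt{- \frac{4159}{7}} = \frac{i \sqrt{29113}}{7}$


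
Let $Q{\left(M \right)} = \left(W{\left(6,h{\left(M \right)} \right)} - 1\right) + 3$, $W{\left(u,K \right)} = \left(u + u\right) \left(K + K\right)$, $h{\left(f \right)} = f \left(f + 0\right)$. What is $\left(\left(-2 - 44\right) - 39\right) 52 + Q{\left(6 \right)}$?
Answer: $-3554$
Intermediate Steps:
$h{\left(f \right)} = f^{2}$ ($h{\left(f \right)} = f f = f^{2}$)
$W{\left(u,K \right)} = 4 K u$ ($W{\left(u,K \right)} = 2 u 2 K = 4 K u$)
$Q{\left(M \right)} = 2 + 24 M^{2}$ ($Q{\left(M \right)} = \left(4 M^{2} \cdot 6 - 1\right) + 3 = \left(24 M^{2} - 1\right) + 3 = \left(-1 + 24 M^{2}\right) + 3 = 2 + 24 M^{2}$)
$\left(\left(-2 - 44\right) - 39\right) 52 + Q{\left(6 \right)} = \left(\left(-2 - 44\right) - 39\right) 52 + \left(2 + 24 \cdot 6^{2}\right) = \left(-46 - 39\right) 52 + \left(2 + 24 \cdot 36\right) = \left(-85\right) 52 + \left(2 + 864\right) = -4420 + 866 = -3554$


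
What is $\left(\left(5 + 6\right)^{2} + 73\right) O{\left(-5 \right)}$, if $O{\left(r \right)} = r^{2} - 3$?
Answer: $4268$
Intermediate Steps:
$O{\left(r \right)} = -3 + r^{2}$
$\left(\left(5 + 6\right)^{2} + 73\right) O{\left(-5 \right)} = \left(\left(5 + 6\right)^{2} + 73\right) \left(-3 + \left(-5\right)^{2}\right) = \left(11^{2} + 73\right) \left(-3 + 25\right) = \left(121 + 73\right) 22 = 194 \cdot 22 = 4268$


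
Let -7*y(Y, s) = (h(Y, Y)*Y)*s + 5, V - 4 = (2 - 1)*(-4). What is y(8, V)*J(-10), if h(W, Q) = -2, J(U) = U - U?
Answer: 0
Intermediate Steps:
J(U) = 0
V = 0 (V = 4 + (2 - 1)*(-4) = 4 + 1*(-4) = 4 - 4 = 0)
y(Y, s) = -5/7 + 2*Y*s/7 (y(Y, s) = -((-2*Y)*s + 5)/7 = -(-2*Y*s + 5)/7 = -(5 - 2*Y*s)/7 = -5/7 + 2*Y*s/7)
y(8, V)*J(-10) = (-5/7 + (2/7)*8*0)*0 = (-5/7 + 0)*0 = -5/7*0 = 0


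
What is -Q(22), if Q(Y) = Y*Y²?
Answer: -10648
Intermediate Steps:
Q(Y) = Y³
-Q(22) = -1*22³ = -1*10648 = -10648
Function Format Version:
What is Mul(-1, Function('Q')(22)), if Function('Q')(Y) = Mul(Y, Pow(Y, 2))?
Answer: -10648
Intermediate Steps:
Function('Q')(Y) = Pow(Y, 3)
Mul(-1, Function('Q')(22)) = Mul(-1, Pow(22, 3)) = Mul(-1, 10648) = -10648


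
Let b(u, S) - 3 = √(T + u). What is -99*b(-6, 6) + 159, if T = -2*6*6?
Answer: -138 - 99*I*√78 ≈ -138.0 - 874.34*I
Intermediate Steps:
T = -72 (T = -12*6 = -72)
b(u, S) = 3 + √(-72 + u)
-99*b(-6, 6) + 159 = -99*(3 + √(-72 - 6)) + 159 = -99*(3 + √(-78)) + 159 = -99*(3 + I*√78) + 159 = (-297 - 99*I*√78) + 159 = -138 - 99*I*√78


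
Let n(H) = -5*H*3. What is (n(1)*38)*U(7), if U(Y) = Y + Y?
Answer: -7980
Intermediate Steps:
U(Y) = 2*Y
n(H) = -15*H
(n(1)*38)*U(7) = (-15*1*38)*(2*7) = -15*38*14 = -570*14 = -7980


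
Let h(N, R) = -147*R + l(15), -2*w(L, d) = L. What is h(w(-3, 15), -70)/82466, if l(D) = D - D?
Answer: 5145/41233 ≈ 0.12478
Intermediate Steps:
l(D) = 0
w(L, d) = -L/2
h(N, R) = -147*R (h(N, R) = -147*R + 0 = -147*R)
h(w(-3, 15), -70)/82466 = -147*(-70)/82466 = 10290*(1/82466) = 5145/41233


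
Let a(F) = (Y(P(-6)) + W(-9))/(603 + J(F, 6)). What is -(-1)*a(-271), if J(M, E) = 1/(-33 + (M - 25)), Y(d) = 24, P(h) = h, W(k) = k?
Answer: 4935/198386 ≈ 0.024876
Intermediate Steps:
J(M, E) = 1/(-58 + M) (J(M, E) = 1/(-33 + (-25 + M)) = 1/(-58 + M))
a(F) = 15/(603 + 1/(-58 + F)) (a(F) = (24 - 9)/(603 + 1/(-58 + F)) = 15/(603 + 1/(-58 + F)))
-(-1)*a(-271) = -(-1)*15*(-58 - 271)/(-34973 + 603*(-271)) = -(-1)*15*(-329)/(-34973 - 163413) = -(-1)*15*(-329)/(-198386) = -(-1)*15*(-1/198386)*(-329) = -(-1)*4935/198386 = -1*(-4935/198386) = 4935/198386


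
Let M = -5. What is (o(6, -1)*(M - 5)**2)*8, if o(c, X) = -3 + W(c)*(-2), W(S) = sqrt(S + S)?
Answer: -2400 - 3200*sqrt(3) ≈ -7942.6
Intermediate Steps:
W(S) = sqrt(2)*sqrt(S) (W(S) = sqrt(2*S) = sqrt(2)*sqrt(S))
o(c, X) = -3 - 2*sqrt(2)*sqrt(c) (o(c, X) = -3 + (sqrt(2)*sqrt(c))*(-2) = -3 - 2*sqrt(2)*sqrt(c))
(o(6, -1)*(M - 5)**2)*8 = ((-3 - 2*sqrt(2)*sqrt(6))*(-5 - 5)**2)*8 = ((-3 - 4*sqrt(3))*(-10)**2)*8 = ((-3 - 4*sqrt(3))*100)*8 = (-300 - 400*sqrt(3))*8 = -2400 - 3200*sqrt(3)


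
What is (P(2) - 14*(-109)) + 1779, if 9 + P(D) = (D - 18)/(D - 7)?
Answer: 16496/5 ≈ 3299.2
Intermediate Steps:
P(D) = -9 + (-18 + D)/(-7 + D) (P(D) = -9 + (D - 18)/(D - 7) = -9 + (-18 + D)/(-7 + D))
(P(2) - 14*(-109)) + 1779 = ((45 - 8*2)/(-7 + 2) - 14*(-109)) + 1779 = ((45 - 16)/(-5) + 1526) + 1779 = (-⅕*29 + 1526) + 1779 = (-29/5 + 1526) + 1779 = 7601/5 + 1779 = 16496/5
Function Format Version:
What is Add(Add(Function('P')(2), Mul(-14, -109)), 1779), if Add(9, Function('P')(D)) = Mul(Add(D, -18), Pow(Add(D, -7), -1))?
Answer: Rational(16496, 5) ≈ 3299.2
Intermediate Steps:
Function('P')(D) = Add(-9, Mul(Pow(Add(-7, D), -1), Add(-18, D))) (Function('P')(D) = Add(-9, Mul(Add(D, -18), Pow(Add(D, -7), -1))) = Add(-9, Mul(Add(-18, D), Pow(Add(-7, D), -1))) = Add(-9, Mul(Pow(Add(-7, D), -1), Add(-18, D))))
Add(Add(Function('P')(2), Mul(-14, -109)), 1779) = Add(Add(Mul(Pow(Add(-7, 2), -1), Add(45, Mul(-8, 2))), Mul(-14, -109)), 1779) = Add(Add(Mul(Pow(-5, -1), Add(45, -16)), 1526), 1779) = Add(Add(Mul(Rational(-1, 5), 29), 1526), 1779) = Add(Add(Rational(-29, 5), 1526), 1779) = Add(Rational(7601, 5), 1779) = Rational(16496, 5)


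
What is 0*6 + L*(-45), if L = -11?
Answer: 495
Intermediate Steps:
0*6 + L*(-45) = 0*6 - 11*(-45) = 0 + 495 = 495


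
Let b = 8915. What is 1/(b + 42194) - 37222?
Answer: -1902379197/51109 ≈ -37222.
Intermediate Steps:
1/(b + 42194) - 37222 = 1/(8915 + 42194) - 37222 = 1/51109 - 37222 = -1902379197/51109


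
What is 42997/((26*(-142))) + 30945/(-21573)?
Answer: -347274407/26549172 ≈ -13.080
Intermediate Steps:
42997/((26*(-142))) + 30945/(-21573) = 42997/(-3692) + 30945*(-1/21573) = 42997*(-1/3692) - 10315/7191 = -42997/3692 - 10315/7191 = -347274407/26549172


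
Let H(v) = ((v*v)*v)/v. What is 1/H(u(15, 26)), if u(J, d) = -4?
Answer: 1/16 ≈ 0.062500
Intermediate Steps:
H(v) = v² (H(v) = (v²*v)/v = v³/v = v²)
1/H(u(15, 26)) = 1/((-4)²) = 1/16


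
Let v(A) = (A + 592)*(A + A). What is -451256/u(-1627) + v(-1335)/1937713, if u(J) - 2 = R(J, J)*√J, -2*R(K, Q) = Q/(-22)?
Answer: 2*(-19236814297976*I + 1613829435*√1627)/(1937713*(88*I + 1627*√1627)) ≈ 0.6181 - 302.55*I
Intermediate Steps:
R(K, Q) = Q/44 (R(K, Q) = -Q/(2*(-22)) = -Q*(-1)/(2*22) = -(-1)*Q/44 = Q/44)
v(A) = 2*A*(592 + A) (v(A) = (592 + A)*(2*A) = 2*A*(592 + A))
u(J) = 2 + J^(3/2)/44 (u(J) = 2 + (J/44)*√J = 2 + J^(3/2)/44)
-451256/u(-1627) + v(-1335)/1937713 = -451256/(2 + (-1627)^(3/2)/44) + (2*(-1335)*(592 - 1335))/1937713 = -451256/(2 + (-1627*I*√1627)/44) + (2*(-1335)*(-743))*(1/1937713) = -451256/(2 - 1627*I*√1627/44) + 1983810*(1/1937713) = -451256/(2 - 1627*I*√1627/44) + 1983810/1937713 = 1983810/1937713 - 451256/(2 - 1627*I*√1627/44)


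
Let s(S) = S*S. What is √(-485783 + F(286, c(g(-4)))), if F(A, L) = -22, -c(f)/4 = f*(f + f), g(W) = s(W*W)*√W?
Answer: I*√485805 ≈ 697.0*I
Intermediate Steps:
s(S) = S²
g(W) = W^(9/2) (g(W) = (W*W)²*√W = (W²)²*√W = W⁴*√W = W^(9/2))
c(f) = -8*f² (c(f) = -4*f*(f + f) = -4*f*2*f = -8*f²)
√(-485783 + F(286, c(g(-4)))) = √(-485783 - 22) = √(-485805) = I*√485805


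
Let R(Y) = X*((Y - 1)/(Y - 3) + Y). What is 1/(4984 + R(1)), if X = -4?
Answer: 1/4980 ≈ 0.00020080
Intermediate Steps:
R(Y) = -4*Y - 4*(-1 + Y)/(-3 + Y) (R(Y) = -4*((Y - 1)/(Y - 3) + Y) = -4*((-1 + Y)/(-3 + Y) + Y) = -4*(Y + (-1 + Y)/(-3 + Y)) = -4*Y - 4*(-1 + Y)/(-3 + Y))
1/(4984 + R(1)) = 1/(4984 + 4*(1 - 1*1² + 2*1)/(-3 + 1)) = 1/(4984 + 4*(1 - 1*1 + 2)/(-2)) = 1/(4984 + 4*(-½)*(1 - 1 + 2)) = 1/(4984 + 4*(-½)*2) = 1/(4984 - 4) = 1/4980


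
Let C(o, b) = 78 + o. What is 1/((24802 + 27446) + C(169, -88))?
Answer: 1/52495 ≈ 1.9049e-5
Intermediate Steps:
1/((24802 + 27446) + C(169, -88)) = 1/((24802 + 27446) + (78 + 169)) = 1/(52248 + 247) = 1/52495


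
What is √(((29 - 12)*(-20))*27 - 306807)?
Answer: I*√315987 ≈ 562.13*I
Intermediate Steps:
√(((29 - 12)*(-20))*27 - 306807) = √((17*(-20))*27 - 306807) = √(-340*27 - 306807) = √(-9180 - 306807) = √(-315987) = I*√315987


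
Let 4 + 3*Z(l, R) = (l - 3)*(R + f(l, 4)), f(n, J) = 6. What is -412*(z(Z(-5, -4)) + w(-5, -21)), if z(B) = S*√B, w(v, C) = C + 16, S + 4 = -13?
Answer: 2060 + 14008*I*√15/3 ≈ 2060.0 + 18084.0*I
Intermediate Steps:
S = -17 (S = -4 - 13 = -17)
w(v, C) = 16 + C
Z(l, R) = -4/3 + (-3 + l)*(6 + R)/3 (Z(l, R) = -4/3 + ((l - 3)*(R + 6))/3 = -4/3 + ((-3 + l)*(6 + R))/3 = -4/3 + (-3 + l)*(6 + R)/3)
z(B) = -17*√B
-412*(z(Z(-5, -4)) + w(-5, -21)) = -412*(-17*√(-22/3 - 1*(-4) + 2*(-5) + (⅓)*(-4)*(-5)) + (16 - 21)) = -412*(-17*√(-22/3 + 4 - 10 + 20/3) - 5) = -412*(-34*I*√15/3 - 5) = -412*(-5 - 34*I*√15/3) = 2060 + 14008*I*√15/3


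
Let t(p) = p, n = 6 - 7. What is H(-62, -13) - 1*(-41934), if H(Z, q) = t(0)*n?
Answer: 41934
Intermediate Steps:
n = -1
H(Z, q) = 0 (H(Z, q) = 0*(-1) = 0)
H(-62, -13) - 1*(-41934) = 0 - 1*(-41934) = 0 + 41934 = 41934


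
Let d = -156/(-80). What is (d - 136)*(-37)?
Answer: 99197/20 ≈ 4959.9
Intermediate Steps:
d = 39/20 (d = -156*(-1/80) = 39/20 ≈ 1.9500)
(d - 136)*(-37) = (39/20 - 136)*(-37) = -2681/20*(-37) = 99197/20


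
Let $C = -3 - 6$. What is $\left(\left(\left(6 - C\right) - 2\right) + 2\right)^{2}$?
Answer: $225$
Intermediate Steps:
$C = -9$ ($C = -3 - 6 = -9$)
$\left(\left(\left(6 - C\right) - 2\right) + 2\right)^{2} = \left(\left(\left(6 - -9\right) - 2\right) + 2\right)^{2} = \left(\left(\left(6 + 9\right) - 2\right) + 2\right)^{2} = \left(\left(15 - 2\right) + 2\right)^{2} = \left(13 + 2\right)^{2} = 15^{2} = 225$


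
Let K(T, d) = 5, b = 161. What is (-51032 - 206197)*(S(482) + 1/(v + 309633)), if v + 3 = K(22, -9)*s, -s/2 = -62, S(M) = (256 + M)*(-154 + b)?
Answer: -412274165850729/310250 ≈ -1.3288e+9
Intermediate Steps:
S(M) = 1792 + 7*M (S(M) = (256 + M)*(-154 + 161) = (256 + M)*7 = 1792 + 7*M)
s = 124 (s = -2*(-62) = 124)
v = 617 (v = -3 + 5*124 = -3 + 620 = 617)
(-51032 - 206197)*(S(482) + 1/(v + 309633)) = (-51032 - 206197)*((1792 + 7*482) + 1/(617 + 309633)) = -257229*((1792 + 3374) + 1/310250) = -257229*(5166 + 1/310250) = -257229*1602751501/310250 = -412274165850729/310250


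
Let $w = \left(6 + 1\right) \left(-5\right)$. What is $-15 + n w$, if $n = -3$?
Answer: $90$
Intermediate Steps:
$w = -35$ ($w = 7 \left(-5\right) = -35$)
$-15 + n w = -15 - -105 = -15 + 105 = 90$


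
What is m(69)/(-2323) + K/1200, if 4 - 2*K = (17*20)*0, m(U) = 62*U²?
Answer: -7700299/60600 ≈ -127.07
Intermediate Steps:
K = 2 (K = 2 - 17*20*0/2 = 2 - 170*0 = 2 - ½*0 = 2 + 0 = 2)
m(69)/(-2323) + K/1200 = (62*69²)/(-2323) + 2/1200 = (62*4761)*(-1/2323) + 2*(1/1200) = 295182*(-1/2323) + 1/600 = -12834/101 + 1/600 = -7700299/60600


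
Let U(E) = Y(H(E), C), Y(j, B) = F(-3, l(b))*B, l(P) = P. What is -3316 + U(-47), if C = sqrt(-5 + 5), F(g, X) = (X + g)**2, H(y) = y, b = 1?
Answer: -3316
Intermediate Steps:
C = 0 (C = sqrt(0) = 0)
Y(j, B) = 4*B (Y(j, B) = (1 - 3)**2*B = (-2)**2*B = 4*B)
U(E) = 0 (U(E) = 4*0 = 0)
-3316 + U(-47) = -3316 + 0 = -3316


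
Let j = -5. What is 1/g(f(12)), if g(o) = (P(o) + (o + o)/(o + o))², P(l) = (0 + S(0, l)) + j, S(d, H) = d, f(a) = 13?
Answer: 1/16 ≈ 0.062500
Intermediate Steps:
P(l) = -5 (P(l) = (0 + 0) - 5 = 0 - 5 = -5)
g(o) = 16 (g(o) = (-5 + (o + o)/(o + o))² = (-5 + (2*o)/((2*o)))² = (-5 + (2*o)*(1/(2*o)))² = (-5 + 1)² = (-4)² = 16)
1/g(f(12)) = 1/16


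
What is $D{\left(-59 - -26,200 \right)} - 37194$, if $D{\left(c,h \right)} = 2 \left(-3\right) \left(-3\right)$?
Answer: $-37176$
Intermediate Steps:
$D{\left(c,h \right)} = 18$ ($D{\left(c,h \right)} = \left(-6\right) \left(-3\right) = 18$)
$D{\left(-59 - -26,200 \right)} - 37194 = 18 - 37194 = -37176$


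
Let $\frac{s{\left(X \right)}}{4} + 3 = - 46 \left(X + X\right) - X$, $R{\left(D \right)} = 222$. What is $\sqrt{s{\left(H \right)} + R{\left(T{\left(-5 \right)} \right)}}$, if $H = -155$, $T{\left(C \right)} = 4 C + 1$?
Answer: $3 \sqrt{6430} \approx 240.56$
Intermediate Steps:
$T{\left(C \right)} = 1 + 4 C$
$s{\left(X \right)} = -12 - 372 X$ ($s{\left(X \right)} = -12 + 4 \left(- 46 \left(X + X\right) - X\right) = -12 + 4 \left(- 46 \cdot 2 X - X\right) = -12 + 4 \left(- 92 X - X\right) = -12 + 4 \left(- 93 X\right) = -12 - 372 X$)
$\sqrt{s{\left(H \right)} + R{\left(T{\left(-5 \right)} \right)}} = \sqrt{\left(-12 - -57660\right) + 222} = \sqrt{\left(-12 + 57660\right) + 222} = \sqrt{57648 + 222} = \sqrt{57870} = 3 \sqrt{6430}$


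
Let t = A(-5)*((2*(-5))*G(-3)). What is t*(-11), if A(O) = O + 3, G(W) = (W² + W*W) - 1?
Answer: -3740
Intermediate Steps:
G(W) = -1 + 2*W² (G(W) = (W² + W²) - 1 = 2*W² - 1 = -1 + 2*W²)
A(O) = 3 + O
t = 340 (t = (3 - 5)*((2*(-5))*(-1 + 2*(-3)²)) = -(-20)*(-1 + 2*9) = -(-20)*(-1 + 18) = -(-20)*17 = -2*(-170) = 340)
t*(-11) = 340*(-11) = -3740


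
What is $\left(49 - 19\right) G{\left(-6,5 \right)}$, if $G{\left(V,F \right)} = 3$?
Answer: $90$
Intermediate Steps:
$\left(49 - 19\right) G{\left(-6,5 \right)} = \left(49 - 19\right) 3 = 30 \cdot 3 = 90$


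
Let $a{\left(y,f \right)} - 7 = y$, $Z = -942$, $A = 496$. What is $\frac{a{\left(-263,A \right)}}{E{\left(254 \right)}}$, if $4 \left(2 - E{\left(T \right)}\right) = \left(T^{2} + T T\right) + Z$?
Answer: $\frac{512}{64041} \approx 0.0079949$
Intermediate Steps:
$a{\left(y,f \right)} = 7 + y$
$E{\left(T \right)} = \frac{475}{2} - \frac{T^{2}}{2}$ ($E{\left(T \right)} = 2 - \frac{\left(T^{2} + T T\right) - 942}{4} = 2 - \frac{\left(T^{2} + T^{2}\right) - 942}{4} = 2 - \frac{2 T^{2} - 942}{4} = 2 - \frac{-942 + 2 T^{2}}{4} = 2 - \left(- \frac{471}{2} + \frac{T^{2}}{2}\right) = \frac{475}{2} - \frac{T^{2}}{2}$)
$\frac{a{\left(-263,A \right)}}{E{\left(254 \right)}} = \frac{7 - 263}{\frac{475}{2} - \frac{254^{2}}{2}} = - \frac{256}{\frac{475}{2} - 32258} = - \frac{256}{- \frac{64041}{2}} = \left(-256\right) \left(- \frac{2}{64041}\right) = \frac{512}{64041}$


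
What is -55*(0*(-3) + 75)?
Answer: -4125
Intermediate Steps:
-55*(0*(-3) + 75) = -55*(0 + 75) = -55*75 = -4125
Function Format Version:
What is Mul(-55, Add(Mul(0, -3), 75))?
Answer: -4125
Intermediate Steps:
Mul(-55, Add(Mul(0, -3), 75)) = Mul(-55, Add(0, 75)) = Mul(-55, 75) = -4125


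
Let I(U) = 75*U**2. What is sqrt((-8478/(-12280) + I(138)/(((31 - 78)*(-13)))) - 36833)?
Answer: I*sqrt(121369935368067035)/1875770 ≈ 185.73*I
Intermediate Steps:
sqrt((-8478/(-12280) + I(138)/(((31 - 78)*(-13)))) - 36833) = sqrt((-8478/(-12280) + (75*138**2)/(((31 - 78)*(-13)))) - 36833) = sqrt((-8478*(-1/12280) + (75*19044)/((-47*(-13)))) - 36833) = sqrt((4239/6140 + 1428300/611) - 36833) = sqrt(8772352029/3751540 - 36833) = sqrt(-129408120791/3751540) = I*sqrt(121369935368067035)/1875770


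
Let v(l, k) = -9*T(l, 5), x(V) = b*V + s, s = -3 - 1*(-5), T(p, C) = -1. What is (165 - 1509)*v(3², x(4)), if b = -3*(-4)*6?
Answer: -12096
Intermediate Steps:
b = 72 (b = 12*6 = 72)
s = 2 (s = -3 + 5 = 2)
x(V) = 2 + 72*V (x(V) = 72*V + 2 = 2 + 72*V)
v(l, k) = 9 (v(l, k) = -9*(-1) = 9)
(165 - 1509)*v(3², x(4)) = (165 - 1509)*9 = -1344*9 = -12096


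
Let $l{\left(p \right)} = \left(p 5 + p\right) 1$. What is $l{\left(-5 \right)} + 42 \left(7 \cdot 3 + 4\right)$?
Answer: $1020$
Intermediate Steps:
$l{\left(p \right)} = 6 p$ ($l{\left(p \right)} = \left(5 p + p\right) 1 = 6 p 1 = 6 p$)
$l{\left(-5 \right)} + 42 \left(7 \cdot 3 + 4\right) = 6 \left(-5\right) + 42 \left(7 \cdot 3 + 4\right) = -30 + 42 \left(21 + 4\right) = -30 + 42 \cdot 25 = -30 + 1050 = 1020$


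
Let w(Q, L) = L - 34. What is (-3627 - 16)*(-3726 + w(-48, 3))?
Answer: 13686751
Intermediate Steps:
w(Q, L) = -34 + L
(-3627 - 16)*(-3726 + w(-48, 3)) = (-3627 - 16)*(-3726 + (-34 + 3)) = -3643*(-3726 - 31) = -3643*(-3757) = 13686751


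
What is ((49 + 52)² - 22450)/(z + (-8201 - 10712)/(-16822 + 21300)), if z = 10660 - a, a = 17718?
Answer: 54851022/31624637 ≈ 1.7344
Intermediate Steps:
z = -7058 (z = 10660 - 1*17718 = 10660 - 17718 = -7058)
((49 + 52)² - 22450)/(z + (-8201 - 10712)/(-16822 + 21300)) = ((49 + 52)² - 22450)/(-7058 + (-8201 - 10712)/(-16822 + 21300)) = (101² - 22450)/(-7058 - 18913/4478) = (10201 - 22450)/(-7058 - 18913*1/4478) = -12249/(-7058 - 18913/4478) = -12249/(-31624637/4478) = -12249*(-4478/31624637) = 54851022/31624637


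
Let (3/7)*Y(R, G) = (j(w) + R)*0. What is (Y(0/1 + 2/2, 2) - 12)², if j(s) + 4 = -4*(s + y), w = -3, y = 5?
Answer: 144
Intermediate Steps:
j(s) = -24 - 4*s (j(s) = -4 - 4*(s + 5) = -4 - 4*(5 + s) = -4 + (-20 - 4*s) = -24 - 4*s)
Y(R, G) = 0 (Y(R, G) = 7*(((-24 - 4*(-3)) + R)*0)/3 = 7*(((-24 + 12) + R)*0)/3 = 7*((-12 + R)*0)/3 = (7/3)*0 = 0)
(Y(0/1 + 2/2, 2) - 12)² = (0 - 12)² = (-12)² = 144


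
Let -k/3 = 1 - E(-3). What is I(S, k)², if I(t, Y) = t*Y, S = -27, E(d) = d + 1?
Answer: 59049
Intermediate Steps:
E(d) = 1 + d
k = -9 (k = -3*(1 - (1 - 3)) = -3*(1 - 1*(-2)) = -3*(1 + 2) = -3*3 = -9)
I(t, Y) = Y*t
I(S, k)² = (-9*(-27))² = 243² = 59049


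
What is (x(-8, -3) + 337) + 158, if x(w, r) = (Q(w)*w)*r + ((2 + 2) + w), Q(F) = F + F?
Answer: 107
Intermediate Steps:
Q(F) = 2*F
x(w, r) = 4 + w + 2*r*w**2 (x(w, r) = ((2*w)*w)*r + ((2 + 2) + w) = (2*w**2)*r + (4 + w) = 2*r*w**2 + (4 + w) = 4 + w + 2*r*w**2)
(x(-8, -3) + 337) + 158 = ((4 - 8 + 2*(-3)*(-8)**2) + 337) + 158 = ((4 - 8 + 2*(-3)*64) + 337) + 158 = ((4 - 8 - 384) + 337) + 158 = (-388 + 337) + 158 = -51 + 158 = 107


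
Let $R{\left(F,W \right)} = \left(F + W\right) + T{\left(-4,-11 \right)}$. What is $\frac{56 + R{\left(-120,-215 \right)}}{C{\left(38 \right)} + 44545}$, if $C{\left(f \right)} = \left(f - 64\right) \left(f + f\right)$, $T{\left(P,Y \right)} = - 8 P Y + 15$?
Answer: $- \frac{616}{42569} \approx -0.014471$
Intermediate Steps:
$T{\left(P,Y \right)} = 15 - 8 P Y$ ($T{\left(P,Y \right)} = - 8 P Y + 15 = 15 - 8 P Y$)
$R{\left(F,W \right)} = -337 + F + W$ ($R{\left(F,W \right)} = \left(F + W\right) + \left(15 - \left(-32\right) \left(-11\right)\right) = \left(F + W\right) + \left(15 - 352\right) = \left(F + W\right) - 337 = -337 + F + W$)
$C{\left(f \right)} = 2 f \left(-64 + f\right)$ ($C{\left(f \right)} = \left(-64 + f\right) 2 f = 2 f \left(-64 + f\right)$)
$\frac{56 + R{\left(-120,-215 \right)}}{C{\left(38 \right)} + 44545} = \frac{56 - 672}{2 \cdot 38 \left(-64 + 38\right) + 44545} = \frac{56 - 672}{2 \cdot 38 \left(-26\right) + 44545} = - \frac{616}{-1976 + 44545} = - \frac{616}{42569}$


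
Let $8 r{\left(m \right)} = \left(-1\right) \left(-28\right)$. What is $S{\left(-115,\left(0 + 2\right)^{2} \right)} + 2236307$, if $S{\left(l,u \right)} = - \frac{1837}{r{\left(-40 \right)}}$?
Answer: $\frac{15650475}{7} \approx 2.2358 \cdot 10^{6}$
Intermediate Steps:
$r{\left(m \right)} = \frac{7}{2}$ ($r{\left(m \right)} = \frac{\left(-1\right) \left(-28\right)}{8} = \frac{1}{8} \cdot 28 = \frac{7}{2}$)
$S{\left(l,u \right)} = - \frac{3674}{7}$ ($S{\left(l,u \right)} = - \frac{1837}{\frac{7}{2}} = \left(-1837\right) \frac{2}{7} = - \frac{3674}{7}$)
$S{\left(-115,\left(0 + 2\right)^{2} \right)} + 2236307 = - \frac{3674}{7} + 2236307 = \frac{15650475}{7}$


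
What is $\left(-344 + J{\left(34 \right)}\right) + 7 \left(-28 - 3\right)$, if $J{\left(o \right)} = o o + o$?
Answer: $629$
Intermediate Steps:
$J{\left(o \right)} = o + o^{2}$ ($J{\left(o \right)} = o^{2} + o = o + o^{2}$)
$\left(-344 + J{\left(34 \right)}\right) + 7 \left(-28 - 3\right) = \left(-344 + 34 \left(1 + 34\right)\right) + 7 \left(-28 - 3\right) = \left(-344 + 34 \cdot 35\right) + 7 \left(-31\right) = \left(-344 + 1190\right) - 217 = 846 - 217 = 629$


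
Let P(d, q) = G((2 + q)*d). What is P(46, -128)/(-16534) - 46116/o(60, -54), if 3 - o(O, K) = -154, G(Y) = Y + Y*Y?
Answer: -431126406/185417 ≈ -2325.2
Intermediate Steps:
G(Y) = Y + Y²
P(d, q) = d*(1 + d*(2 + q))*(2 + q) (P(d, q) = ((2 + q)*d)*(1 + (2 + q)*d) = (d*(2 + q))*(1 + d*(2 + q)) = d*(1 + d*(2 + q))*(2 + q))
o(O, K) = 157 (o(O, K) = 3 - 1*(-154) = 3 + 154 = 157)
P(46, -128)/(-16534) - 46116/o(60, -54) = (46*(1 + 46*(2 - 128))*(2 - 128))/(-16534) - 46116/157 = (46*(1 + 46*(-126))*(-126))*(-1/16534) - 46116*1/157 = (46*(1 - 5796)*(-126))*(-1/16534) - 46116/157 = (46*(-5795)*(-126))*(-1/16534) - 46116/157 = 33587820*(-1/16534) - 46116/157 = -2399130/1181 - 46116/157 = -431126406/185417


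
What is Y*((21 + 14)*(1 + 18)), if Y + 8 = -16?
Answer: -15960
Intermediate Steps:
Y = -24 (Y = -8 - 16 = -24)
Y*((21 + 14)*(1 + 18)) = -24*(21 + 14)*(1 + 18) = -840*19 = -24*665 = -15960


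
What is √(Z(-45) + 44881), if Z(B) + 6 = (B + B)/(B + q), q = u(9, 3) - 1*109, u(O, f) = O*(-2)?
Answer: 11*√2742970/86 ≈ 211.84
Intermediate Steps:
u(O, f) = -2*O
q = -127 (q = -2*9 - 1*109 = -18 - 109 = -127)
Z(B) = -6 + 2*B/(-127 + B) (Z(B) = -6 + (B + B)/(B - 127) = -6 + (2*B)/(-127 + B) = -6 + 2*B/(-127 + B))
√(Z(-45) + 44881) = √(2*(381 - 2*(-45))/(-127 - 45) + 44881) = √(2*(381 + 90)/(-172) + 44881) = √(2*(-1/172)*471 + 44881) = √(-471/86 + 44881) = √(3859295/86) = 11*√2742970/86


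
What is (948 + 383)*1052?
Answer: 1400212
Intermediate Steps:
(948 + 383)*1052 = 1331*1052 = 1400212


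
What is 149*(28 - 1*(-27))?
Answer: 8195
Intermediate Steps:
149*(28 - 1*(-27)) = 149*(28 + 27) = 149*55 = 8195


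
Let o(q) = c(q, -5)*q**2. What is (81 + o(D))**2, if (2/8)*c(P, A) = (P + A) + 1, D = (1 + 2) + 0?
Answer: 2025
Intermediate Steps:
D = 3 (D = 3 + 0 = 3)
c(P, A) = 4 + 4*A + 4*P (c(P, A) = 4*((P + A) + 1) = 4*((A + P) + 1) = 4*(1 + A + P) = 4 + 4*A + 4*P)
o(q) = q**2*(-16 + 4*q) (o(q) = (4 + 4*(-5) + 4*q)*q**2 = (4 - 20 + 4*q)*q**2 = (-16 + 4*q)*q**2 = q**2*(-16 + 4*q))
(81 + o(D))**2 = (81 + 4*3**2*(-4 + 3))**2 = (81 + 4*9*(-1))**2 = (81 - 36)**2 = 45**2 = 2025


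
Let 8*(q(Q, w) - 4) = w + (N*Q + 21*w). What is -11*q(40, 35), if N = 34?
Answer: -11891/4 ≈ -2972.8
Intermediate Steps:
q(Q, w) = 4 + 11*w/4 + 17*Q/4 (q(Q, w) = 4 + (w + (34*Q + 21*w))/8 = 4 + (w + (21*w + 34*Q))/8 = 4 + (22*w + 34*Q)/8 = 4 + (11*w/4 + 17*Q/4) = 4 + 11*w/4 + 17*Q/4)
-11*q(40, 35) = -11*(4 + (11/4)*35 + (17/4)*40) = -11*(4 + 385/4 + 170) = -11*1081/4 = -11891/4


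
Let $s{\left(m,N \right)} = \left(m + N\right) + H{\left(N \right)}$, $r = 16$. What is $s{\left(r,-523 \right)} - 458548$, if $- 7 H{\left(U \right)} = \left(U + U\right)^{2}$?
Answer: $- \frac{4307501}{7} \approx -6.1536 \cdot 10^{5}$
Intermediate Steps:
$H{\left(U \right)} = - \frac{4 U^{2}}{7}$ ($H{\left(U \right)} = - \frac{\left(U + U\right)^{2}}{7} = - \frac{\left(2 U\right)^{2}}{7} = - \frac{4 U^{2}}{7}$)
$s{\left(m,N \right)} = N + m - \frac{4 N^{2}}{7}$ ($s{\left(m,N \right)} = \left(m + N\right) - \frac{4 N^{2}}{7} = \left(N + m\right) - \frac{4 N^{2}}{7} = N + m - \frac{4 N^{2}}{7}$)
$s{\left(r,-523 \right)} - 458548 = \left(-523 + 16 - \frac{4 \left(-523\right)^{2}}{7}\right) - 458548 = \left(-523 + 16 - \frac{1094116}{7}\right) - 458548 = - \frac{1097665}{7} - 458548 = - \frac{4307501}{7}$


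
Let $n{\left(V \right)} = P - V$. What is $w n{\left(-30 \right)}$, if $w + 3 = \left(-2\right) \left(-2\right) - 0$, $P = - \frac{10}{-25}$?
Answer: $\frac{152}{5} \approx 30.4$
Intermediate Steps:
$P = \frac{2}{5}$ ($P = \left(-10\right) \left(- \frac{1}{25}\right) = \frac{2}{5} \approx 0.4$)
$w = 1$ ($w = -3 - -4 = -3 + \left(4 + 0\right) = -3 + 4 = 1$)
$n{\left(V \right)} = \frac{2}{5} - V$
$w n{\left(-30 \right)} = 1 \left(\frac{2}{5} - -30\right) = 1 \left(\frac{2}{5} + 30\right) = 1 \cdot \frac{152}{5} = \frac{152}{5}$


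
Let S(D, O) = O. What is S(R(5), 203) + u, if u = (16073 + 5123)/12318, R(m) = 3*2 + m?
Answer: 1260875/6159 ≈ 204.72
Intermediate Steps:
R(m) = 6 + m
u = 10598/6159 (u = 21196*(1/12318) = 10598/6159 ≈ 1.7207)
S(R(5), 203) + u = 203 + 10598/6159 = 1260875/6159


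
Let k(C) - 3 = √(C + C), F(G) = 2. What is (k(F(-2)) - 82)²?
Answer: 5929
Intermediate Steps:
k(C) = 3 + √2*√C (k(C) = 3 + √(C + C) = 3 + √(2*C) = 3 + √2*√C)
(k(F(-2)) - 82)² = ((3 + √2*√2) - 82)² = ((3 + 2) - 82)² = (5 - 82)² = (-77)² = 5929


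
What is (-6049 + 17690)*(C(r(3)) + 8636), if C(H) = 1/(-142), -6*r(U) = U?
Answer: 14275486351/142 ≈ 1.0053e+8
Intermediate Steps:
r(U) = -U/6
C(H) = -1/142
(-6049 + 17690)*(C(r(3)) + 8636) = (-6049 + 17690)*(-1/142 + 8636) = 11641*(1226311/142) = 14275486351/142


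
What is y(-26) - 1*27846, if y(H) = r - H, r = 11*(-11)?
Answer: -27941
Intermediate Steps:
r = -121
y(H) = -121 - H
y(-26) - 1*27846 = (-121 - 1*(-26)) - 1*27846 = (-121 + 26) - 27846 = -95 - 27846 = -27941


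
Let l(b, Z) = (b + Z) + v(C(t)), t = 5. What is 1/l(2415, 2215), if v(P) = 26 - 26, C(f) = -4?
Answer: 1/4630 ≈ 0.00021598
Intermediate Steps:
v(P) = 0
l(b, Z) = Z + b (l(b, Z) = (b + Z) + 0 = (Z + b) + 0 = Z + b)
1/l(2415, 2215) = 1/(2215 + 2415) = 1/4630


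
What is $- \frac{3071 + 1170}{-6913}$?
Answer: $\frac{4241}{6913} \approx 0.61348$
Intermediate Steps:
$- \frac{3071 + 1170}{-6913} = - \frac{4241 \left(-1\right)}{6913} = \left(-1\right) \left(- \frac{4241}{6913}\right) = \frac{4241}{6913}$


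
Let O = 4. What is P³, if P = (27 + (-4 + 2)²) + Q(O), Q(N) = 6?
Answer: 50653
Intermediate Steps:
P = 37 (P = (27 + (-4 + 2)²) + 6 = (27 + (-2)²) + 6 = (27 + 4) + 6 = 31 + 6 = 37)
P³ = 37³ = 50653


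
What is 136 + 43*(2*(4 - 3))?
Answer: 222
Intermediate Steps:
136 + 43*(2*(4 - 3)) = 136 + 43*(2*1) = 136 + 43*2 = 136 + 86 = 222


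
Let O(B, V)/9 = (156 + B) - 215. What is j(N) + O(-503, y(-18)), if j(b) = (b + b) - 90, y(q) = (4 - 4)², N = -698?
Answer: -6544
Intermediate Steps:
y(q) = 0 (y(q) = 0² = 0)
j(b) = -90 + 2*b (j(b) = 2*b - 90 = -90 + 2*b)
O(B, V) = -531 + 9*B (O(B, V) = 9*((156 + B) - 215) = 9*(-59 + B) = -531 + 9*B)
j(N) + O(-503, y(-18)) = (-90 + 2*(-698)) + (-531 + 9*(-503)) = (-90 - 1396) + (-531 - 4527) = -1486 - 5058 = -6544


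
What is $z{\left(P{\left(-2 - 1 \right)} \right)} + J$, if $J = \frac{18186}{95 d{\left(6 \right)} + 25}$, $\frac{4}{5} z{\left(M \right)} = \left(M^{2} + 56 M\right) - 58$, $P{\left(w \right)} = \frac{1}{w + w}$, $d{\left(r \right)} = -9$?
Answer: $- \frac{6337117}{59760} \approx -106.04$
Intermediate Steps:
$P{\left(w \right)} = \frac{1}{2 w}$
$z{\left(M \right)} = - \frac{145}{2} + 70 M + \frac{5 M^{2}}{4}$ ($z{\left(M \right)} = \frac{5 \left(\left(M^{2} + 56 M\right) - 58\right)}{4} = \frac{5 \left(-58 + M^{2} + 56 M\right)}{4} = - \frac{145}{2} + 70 M + \frac{5 M^{2}}{4}$)
$J = - \frac{9093}{415}$ ($J = \frac{18186}{95 \left(-9\right) + 25} = \frac{18186}{-855 + 25} = \frac{18186}{-830} = 18186 \left(- \frac{1}{830}\right) = - \frac{9093}{415} \approx -21.911$)
$z{\left(P{\left(-2 - 1 \right)} \right)} + J = \left(- \frac{145}{2} + 70 \frac{1}{2 \left(-2 - 1\right)} + \frac{5 \left(\frac{1}{2 \left(-2 - 1\right)}\right)^{2}}{4}\right) - \frac{9093}{415} = \left(- \frac{145}{2} + 70 \frac{1}{2 \left(-3\right)} + \frac{5 \left(\frac{1}{2 \left(-3\right)}\right)^{2}}{4}\right) - \frac{9093}{415} = \left(- \frac{145}{2} + 70 \cdot \frac{1}{2} \left(- \frac{1}{3}\right) + \frac{5 \left(\frac{1}{2} \left(- \frac{1}{3}\right)\right)^{2}}{4}\right) - \frac{9093}{415} = \left(- \frac{145}{2} + 70 \left(- \frac{1}{6}\right) + \frac{5 \left(- \frac{1}{6}\right)^{2}}{4}\right) - \frac{9093}{415} = \left(- \frac{145}{2} - \frac{35}{3} + \frac{5}{4} \cdot \frac{1}{36}\right) - \frac{9093}{415} = \left(- \frac{145}{2} - \frac{35}{3} + \frac{5}{144}\right) - \frac{9093}{415} = - \frac{12115}{144} - \frac{9093}{415} = - \frac{6337117}{59760}$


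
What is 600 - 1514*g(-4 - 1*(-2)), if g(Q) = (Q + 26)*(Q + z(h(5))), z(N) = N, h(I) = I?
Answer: -108408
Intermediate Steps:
g(Q) = (5 + Q)*(26 + Q) (g(Q) = (Q + 26)*(Q + 5) = (26 + Q)*(5 + Q) = (5 + Q)*(26 + Q))
600 - 1514*g(-4 - 1*(-2)) = 600 - 1514*(130 + (-4 - 1*(-2))**2 + 31*(-4 - 1*(-2))) = 600 - 1514*(130 + (-4 + 2)**2 + 31*(-4 + 2)) = 600 - 1514*(130 + (-2)**2 + 31*(-2)) = 600 - 1514*(130 + 4 - 62) = 600 - 1514*72 = 600 - 109008 = -108408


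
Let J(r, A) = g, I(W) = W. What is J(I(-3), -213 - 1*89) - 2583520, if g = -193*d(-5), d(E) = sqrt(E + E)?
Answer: -2583520 - 193*I*sqrt(10) ≈ -2.5835e+6 - 610.32*I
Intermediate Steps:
d(E) = sqrt(2)*sqrt(E) (d(E) = sqrt(2*E) = sqrt(2)*sqrt(E))
g = -193*I*sqrt(10) (g = -193*sqrt(2)*sqrt(-5) = -193*sqrt(2)*I*sqrt(5) = -193*I*sqrt(10) ≈ -610.32*I)
J(r, A) = -193*I*sqrt(10)
J(I(-3), -213 - 1*89) - 2583520 = -193*I*sqrt(10) - 2583520 = -2583520 - 193*I*sqrt(10)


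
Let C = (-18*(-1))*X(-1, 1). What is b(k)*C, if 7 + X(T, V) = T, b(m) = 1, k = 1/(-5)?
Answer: -144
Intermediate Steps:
k = -⅕ ≈ -0.20000
X(T, V) = -7 + T
C = -144 (C = (-18*(-1))*(-7 - 1) = 18*(-8) = -144)
b(k)*C = 1*(-144) = -144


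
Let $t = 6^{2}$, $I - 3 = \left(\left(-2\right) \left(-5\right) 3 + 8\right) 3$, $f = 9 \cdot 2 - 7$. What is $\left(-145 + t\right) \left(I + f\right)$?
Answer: $-13952$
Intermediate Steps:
$f = 11$ ($f = 18 - 7 = 11$)
$I = 117$ ($I = 3 + \left(\left(-2\right) \left(-5\right) 3 + 8\right) 3 = 3 + \left(10 \cdot 3 + 8\right) 3 = 3 + \left(30 + 8\right) 3 = 3 + 38 \cdot 3 = 3 + 114 = 117$)
$t = 36$
$\left(-145 + t\right) \left(I + f\right) = \left(-145 + 36\right) \left(117 + 11\right) = \left(-109\right) 128 = -13952$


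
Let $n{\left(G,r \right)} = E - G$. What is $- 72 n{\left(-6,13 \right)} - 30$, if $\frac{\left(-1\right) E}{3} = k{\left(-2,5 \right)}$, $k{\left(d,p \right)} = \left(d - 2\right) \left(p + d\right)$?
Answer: $-3054$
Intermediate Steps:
$k{\left(d,p \right)} = \left(-2 + d\right) \left(d + p\right)$
$E = 36$ ($E = - 3 \left(\left(-2\right)^{2} - -4 - 10 - 10\right) = - 3 \left(4 + 4 - 10 - 10\right) = \left(-3\right) \left(-12\right) = 36$)
$n{\left(G,r \right)} = 36 - G$
$- 72 n{\left(-6,13 \right)} - 30 = - 72 \left(36 - -6\right) - 30 = - 72 \left(36 + 6\right) - 30 = \left(-72\right) 42 - 30 = -3024 - 30 = -3054$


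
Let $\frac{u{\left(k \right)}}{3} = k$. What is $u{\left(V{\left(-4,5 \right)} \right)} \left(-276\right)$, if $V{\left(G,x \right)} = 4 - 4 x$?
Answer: $13248$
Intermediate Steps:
$V{\left(G,x \right)} = 4 - 4 x$
$u{\left(k \right)} = 3 k$
$u{\left(V{\left(-4,5 \right)} \right)} \left(-276\right) = 3 \left(4 - 20\right) \left(-276\right) = 3 \left(-16\right) \left(-276\right) = \left(-48\right) \left(-276\right) = 13248$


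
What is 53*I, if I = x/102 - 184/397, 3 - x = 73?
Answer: -1233787/20247 ≈ -60.937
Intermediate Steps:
x = -70 (x = 3 - 1*73 = 3 - 73 = -70)
I = -23279/20247 (I = -70/102 - 184/397 = -70*1/102 - 184*1/397 = -35/51 - 184/397 = -23279/20247 ≈ -1.1497)
53*I = 53*(-23279/20247) = -1233787/20247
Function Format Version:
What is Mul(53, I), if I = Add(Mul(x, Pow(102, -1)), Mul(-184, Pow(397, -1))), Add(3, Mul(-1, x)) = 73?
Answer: Rational(-1233787, 20247) ≈ -60.937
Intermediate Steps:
x = -70 (x = Add(3, Mul(-1, 73)) = Add(3, -73) = -70)
I = Rational(-23279, 20247) (I = Add(Mul(-70, Pow(102, -1)), Mul(-184, Pow(397, -1))) = Add(Mul(-70, Rational(1, 102)), Mul(-184, Rational(1, 397))) = Add(Rational(-35, 51), Rational(-184, 397)) = Rational(-23279, 20247) ≈ -1.1497)
Mul(53, I) = Mul(53, Rational(-23279, 20247)) = Rational(-1233787, 20247)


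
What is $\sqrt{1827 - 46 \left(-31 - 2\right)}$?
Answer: $\sqrt{3345} \approx 57.836$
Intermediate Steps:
$\sqrt{1827 - 46 \left(-31 - 2\right)} = \sqrt{1827 - -1518} = \sqrt{1827 + 1518} = \sqrt{3345}$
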